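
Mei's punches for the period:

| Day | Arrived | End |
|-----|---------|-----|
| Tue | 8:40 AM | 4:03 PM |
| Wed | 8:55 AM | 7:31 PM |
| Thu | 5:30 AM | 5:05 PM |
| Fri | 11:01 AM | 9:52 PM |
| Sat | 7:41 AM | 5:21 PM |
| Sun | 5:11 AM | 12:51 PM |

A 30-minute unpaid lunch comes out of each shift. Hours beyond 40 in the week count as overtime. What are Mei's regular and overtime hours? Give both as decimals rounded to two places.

Tue: 8:40 AM–4:03 PM = 7 h 23 min; less 30 min break → 6 h 53 min
Wed: 8:55 AM–7:31 PM = 10 h 36 min; less 30 min break → 10 h 6 min
Thu: 5:30 AM–5:05 PM = 11 h 35 min; less 30 min break → 11 h 5 min
Fri: 11:01 AM–9:52 PM = 10 h 51 min; less 30 min break → 10 h 21 min
Sat: 7:41 AM–5:21 PM = 9 h 40 min; less 30 min break → 9 h 10 min
Sun: 5:11 AM–12:51 PM = 7 h 40 min; less 30 min break → 7 h 10 min
Total worked: 54 h 45 min = 54.75 h.
Threshold 40 h → overtime 14 h 45 min, regular 40 h 0 min.

Regular 40.00 hours, overtime 14.75 hours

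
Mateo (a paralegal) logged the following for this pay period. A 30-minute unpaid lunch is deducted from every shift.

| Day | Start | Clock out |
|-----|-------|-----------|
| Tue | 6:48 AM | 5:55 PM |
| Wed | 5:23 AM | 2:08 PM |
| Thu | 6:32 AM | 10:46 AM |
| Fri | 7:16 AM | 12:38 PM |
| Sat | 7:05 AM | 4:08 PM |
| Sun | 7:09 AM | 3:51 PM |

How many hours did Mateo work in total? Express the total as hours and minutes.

Tue: 6:48 AM–5:55 PM = 11 h 7 min; less 30 min break → 10 h 37 min
Wed: 5:23 AM–2:08 PM = 8 h 45 min; less 30 min break → 8 h 15 min
Thu: 6:32 AM–10:46 AM = 4 h 14 min; less 30 min break → 3 h 44 min
Fri: 7:16 AM–12:38 PM = 5 h 22 min; less 30 min break → 4 h 52 min
Sat: 7:05 AM–4:08 PM = 9 h 3 min; less 30 min break → 8 h 33 min
Sun: 7:09 AM–3:51 PM = 8 h 42 min; less 30 min break → 8 h 12 min
Total: 10 h 37 min + 8 h 15 min + 3 h 44 min + 4 h 52 min + 8 h 33 min + 8 h 12 min = 44 h 13 min.

44 h 13 min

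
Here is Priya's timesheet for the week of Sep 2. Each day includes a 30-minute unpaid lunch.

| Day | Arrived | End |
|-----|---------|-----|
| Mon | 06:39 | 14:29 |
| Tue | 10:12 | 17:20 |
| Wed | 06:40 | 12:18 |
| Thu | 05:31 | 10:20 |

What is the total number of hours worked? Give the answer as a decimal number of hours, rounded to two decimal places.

Mon: 06:39–14:29 = 7 h 50 min; less 30 min break → 7 h 20 min
Tue: 10:12–17:20 = 7 h 8 min; less 30 min break → 6 h 38 min
Wed: 06:40–12:18 = 5 h 38 min; less 30 min break → 5 h 8 min
Thu: 05:31–10:20 = 4 h 49 min; less 30 min break → 4 h 19 min
Total: 7 h 20 min + 6 h 38 min + 5 h 8 min + 4 h 19 min = 23 h 25 min.

23.42 hours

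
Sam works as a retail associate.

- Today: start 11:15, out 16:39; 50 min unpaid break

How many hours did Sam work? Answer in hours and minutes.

Today: 11:15–16:39 = 5 h 24 min; less 50 min break → 4 h 34 min

4 h 34 min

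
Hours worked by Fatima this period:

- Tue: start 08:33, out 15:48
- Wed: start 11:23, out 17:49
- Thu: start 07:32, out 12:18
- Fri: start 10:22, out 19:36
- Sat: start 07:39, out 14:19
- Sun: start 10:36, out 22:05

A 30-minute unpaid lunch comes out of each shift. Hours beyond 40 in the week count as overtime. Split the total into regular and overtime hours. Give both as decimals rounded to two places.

Regular 40.00 hours, overtime 2.83 hours

Tue: 08:33–15:48 = 7 h 15 min; less 30 min break → 6 h 45 min
Wed: 11:23–17:49 = 6 h 26 min; less 30 min break → 5 h 56 min
Thu: 07:32–12:18 = 4 h 46 min; less 30 min break → 4 h 16 min
Fri: 10:22–19:36 = 9 h 14 min; less 30 min break → 8 h 44 min
Sat: 07:39–14:19 = 6 h 40 min; less 30 min break → 6 h 10 min
Sun: 10:36–22:05 = 11 h 29 min; less 30 min break → 10 h 59 min
Total worked: 42 h 50 min = 42.83 h.
Threshold 40 h → overtime 2 h 50 min, regular 40 h 0 min.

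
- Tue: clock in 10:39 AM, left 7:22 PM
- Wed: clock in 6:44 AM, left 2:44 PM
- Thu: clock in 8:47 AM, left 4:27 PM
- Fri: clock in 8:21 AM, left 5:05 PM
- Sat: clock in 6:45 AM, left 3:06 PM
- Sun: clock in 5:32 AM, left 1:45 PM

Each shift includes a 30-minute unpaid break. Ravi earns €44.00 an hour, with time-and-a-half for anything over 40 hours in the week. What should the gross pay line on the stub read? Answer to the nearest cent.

€2201.10

Tue: 10:39 AM–7:22 PM = 8 h 43 min; less 30 min break → 8 h 13 min
Wed: 6:44 AM–2:44 PM = 8 h 0 min; less 30 min break → 7 h 30 min
Thu: 8:47 AM–4:27 PM = 7 h 40 min; less 30 min break → 7 h 10 min
Fri: 8:21 AM–5:05 PM = 8 h 44 min; less 30 min break → 8 h 14 min
Sat: 6:45 AM–3:06 PM = 8 h 21 min; less 30 min break → 7 h 51 min
Sun: 5:32 AM–1:45 PM = 8 h 13 min; less 30 min break → 7 h 43 min
Total worked: 46 h 41 min = 2801 min.
Regular 40 h 0 min = 2400 min at €44.00/h; overtime 6 h 41 min = 401 min at €66.00/h.
Pay = (2400 × €44.00 + 401 × €66.00) ÷ 60 = €2201.10.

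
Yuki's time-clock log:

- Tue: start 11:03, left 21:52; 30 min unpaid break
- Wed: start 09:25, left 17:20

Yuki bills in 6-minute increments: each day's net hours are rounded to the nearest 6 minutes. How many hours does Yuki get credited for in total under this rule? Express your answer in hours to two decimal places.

18.20 hours

Tue: 11:03–21:52 = 10 h 49 min − 30 min = 10 h 19 min → rounds to 10 h 18 min
Wed: 09:25–17:20 = 7 h 55 min → rounds to 7 h 54 min
Total credited: 18 h 12 min.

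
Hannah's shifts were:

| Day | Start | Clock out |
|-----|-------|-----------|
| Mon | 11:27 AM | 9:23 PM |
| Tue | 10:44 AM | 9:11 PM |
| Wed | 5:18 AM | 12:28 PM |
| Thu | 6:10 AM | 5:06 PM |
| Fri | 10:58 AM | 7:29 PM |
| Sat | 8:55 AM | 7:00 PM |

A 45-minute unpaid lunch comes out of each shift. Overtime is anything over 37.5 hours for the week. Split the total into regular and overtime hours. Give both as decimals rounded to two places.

Regular 37.50 hours, overtime 15.08 hours

Mon: 11:27 AM–9:23 PM = 9 h 56 min; less 45 min break → 9 h 11 min
Tue: 10:44 AM–9:11 PM = 10 h 27 min; less 45 min break → 9 h 42 min
Wed: 5:18 AM–12:28 PM = 7 h 10 min; less 45 min break → 6 h 25 min
Thu: 6:10 AM–5:06 PM = 10 h 56 min; less 45 min break → 10 h 11 min
Fri: 10:58 AM–7:29 PM = 8 h 31 min; less 45 min break → 7 h 46 min
Sat: 8:55 AM–7:00 PM = 10 h 5 min; less 45 min break → 9 h 20 min
Total worked: 52 h 35 min = 52.58 h.
Threshold 37.5 h → overtime 15 h 5 min, regular 37 h 30 min.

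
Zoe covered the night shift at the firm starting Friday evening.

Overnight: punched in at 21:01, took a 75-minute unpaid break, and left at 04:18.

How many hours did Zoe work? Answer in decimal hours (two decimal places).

6.03 hours

Overnight: 21:01 → midnight = 2 h 59 min; midnight → 04:18 = 4 h 18 min; span 7 h 17 min; less 75 min break → 6 h 2 min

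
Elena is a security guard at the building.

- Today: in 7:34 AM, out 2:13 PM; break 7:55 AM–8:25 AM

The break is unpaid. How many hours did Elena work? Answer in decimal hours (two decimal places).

6.15 hours

Today: 7:34 AM–2:13 PM = 6 h 39 min; less 30 min break → 6 h 9 min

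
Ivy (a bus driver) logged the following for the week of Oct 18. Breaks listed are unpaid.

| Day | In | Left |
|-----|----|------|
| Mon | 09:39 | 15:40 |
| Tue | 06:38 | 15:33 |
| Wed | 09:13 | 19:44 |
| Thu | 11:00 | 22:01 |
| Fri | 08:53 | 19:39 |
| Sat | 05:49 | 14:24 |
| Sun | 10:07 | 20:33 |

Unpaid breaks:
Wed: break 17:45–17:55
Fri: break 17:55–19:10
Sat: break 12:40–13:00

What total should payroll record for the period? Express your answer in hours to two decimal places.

64.50 hours

Mon: 09:39–15:40 = 6 h 1 min
Tue: 06:38–15:33 = 8 h 55 min
Wed: 09:13–19:44 = 10 h 31 min; less 10 min break → 10 h 21 min
Thu: 11:00–22:01 = 11 h 1 min
Fri: 08:53–19:39 = 10 h 46 min; less 75 min break → 9 h 31 min
Sat: 05:49–14:24 = 8 h 35 min; less 20 min break → 8 h 15 min
Sun: 10:07–20:33 = 10 h 26 min
Total: 6 h 1 min + 8 h 55 min + 10 h 21 min + 11 h 1 min + 9 h 31 min + 8 h 15 min + 10 h 26 min = 64 h 30 min.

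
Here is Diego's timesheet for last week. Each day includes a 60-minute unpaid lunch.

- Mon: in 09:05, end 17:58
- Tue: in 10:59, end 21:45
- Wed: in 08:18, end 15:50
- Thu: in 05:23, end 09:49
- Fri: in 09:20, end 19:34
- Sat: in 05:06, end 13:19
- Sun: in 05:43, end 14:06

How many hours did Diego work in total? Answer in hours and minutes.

Mon: 09:05–17:58 = 8 h 53 min; less 60 min break → 7 h 53 min
Tue: 10:59–21:45 = 10 h 46 min; less 60 min break → 9 h 46 min
Wed: 08:18–15:50 = 7 h 32 min; less 60 min break → 6 h 32 min
Thu: 05:23–09:49 = 4 h 26 min; less 60 min break → 3 h 26 min
Fri: 09:20–19:34 = 10 h 14 min; less 60 min break → 9 h 14 min
Sat: 05:06–13:19 = 8 h 13 min; less 60 min break → 7 h 13 min
Sun: 05:43–14:06 = 8 h 23 min; less 60 min break → 7 h 23 min
Total: 7 h 53 min + 9 h 46 min + 6 h 32 min + 3 h 26 min + 9 h 14 min + 7 h 13 min + 7 h 23 min = 51 h 27 min.

51 h 27 min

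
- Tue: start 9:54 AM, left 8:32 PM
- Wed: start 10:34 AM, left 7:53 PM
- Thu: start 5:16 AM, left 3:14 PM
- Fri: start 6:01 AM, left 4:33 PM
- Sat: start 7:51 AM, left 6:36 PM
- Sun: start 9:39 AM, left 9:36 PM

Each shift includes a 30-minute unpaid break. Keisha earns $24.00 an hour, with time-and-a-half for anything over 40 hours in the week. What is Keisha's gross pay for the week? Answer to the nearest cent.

Tue: 9:54 AM–8:32 PM = 10 h 38 min; less 30 min break → 10 h 8 min
Wed: 10:34 AM–7:53 PM = 9 h 19 min; less 30 min break → 8 h 49 min
Thu: 5:16 AM–3:14 PM = 9 h 58 min; less 30 min break → 9 h 28 min
Fri: 6:01 AM–4:33 PM = 10 h 32 min; less 30 min break → 10 h 2 min
Sat: 7:51 AM–6:36 PM = 10 h 45 min; less 30 min break → 10 h 15 min
Sun: 9:39 AM–9:36 PM = 11 h 57 min; less 30 min break → 11 h 27 min
Total worked: 60 h 9 min = 3609 min.
Regular 40 h 0 min = 2400 min at $24.00/h; overtime 20 h 9 min = 1209 min at $36.00/h.
Pay = (2400 × $24.00 + 1209 × $36.00) ÷ 60 = $1685.40.

$1685.40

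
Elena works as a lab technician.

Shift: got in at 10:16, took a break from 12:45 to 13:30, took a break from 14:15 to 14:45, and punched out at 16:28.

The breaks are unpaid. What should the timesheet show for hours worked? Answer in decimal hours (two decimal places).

4.95 hours

Shift: 10:16–16:28 = 6 h 12 min; less 75 min break → 4 h 57 min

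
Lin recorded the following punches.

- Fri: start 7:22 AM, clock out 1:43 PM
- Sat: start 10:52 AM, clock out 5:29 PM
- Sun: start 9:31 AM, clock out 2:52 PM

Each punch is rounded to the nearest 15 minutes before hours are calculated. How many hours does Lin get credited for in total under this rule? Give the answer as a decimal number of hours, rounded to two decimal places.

18.50 hours

Fri: in 7:22 AM→7:15 AM, out 1:43 PM→1:45 PM; 6 h 30 min
Sat: in 10:52 AM→10:45 AM, out 5:29 PM→5:30 PM; 6 h 45 min
Sun: in 9:31 AM→9:30 AM, out 2:52 PM→2:45 PM; 5 h 15 min
Total credited: 18 h 30 min.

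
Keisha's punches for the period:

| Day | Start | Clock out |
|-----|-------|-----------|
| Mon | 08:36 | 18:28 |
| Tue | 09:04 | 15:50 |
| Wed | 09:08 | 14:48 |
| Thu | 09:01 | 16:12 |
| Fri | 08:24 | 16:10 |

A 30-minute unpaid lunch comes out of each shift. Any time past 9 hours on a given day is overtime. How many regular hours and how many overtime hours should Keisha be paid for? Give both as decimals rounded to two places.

Mon: 08:36–18:28 = 9 h 52 min; less 30 min break → 9 h 22 min
Tue: 09:04–15:50 = 6 h 46 min; less 30 min break → 6 h 16 min
Wed: 09:08–14:48 = 5 h 40 min; less 30 min break → 5 h 10 min
Thu: 09:01–16:12 = 7 h 11 min; less 30 min break → 6 h 41 min
Fri: 08:24–16:10 = 7 h 46 min; less 30 min break → 7 h 16 min
Mon reg 9 h 0 min / OT 0 h 22 min; Tue reg 6 h 16 min / OT 0 h 0 min; Wed reg 5 h 10 min / OT 0 h 0 min; Thu reg 6 h 41 min / OT 0 h 0 min; Fri reg 7 h 16 min / OT 0 h 0 min.
Totals: regular 34 h 23 min, overtime 0 h 22 min.

Regular 34.38 hours, overtime 0.37 hours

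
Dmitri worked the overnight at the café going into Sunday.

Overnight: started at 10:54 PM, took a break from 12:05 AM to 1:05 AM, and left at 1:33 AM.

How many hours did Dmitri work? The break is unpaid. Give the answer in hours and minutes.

Overnight: 10:54 PM → midnight = 1 h 6 min; midnight → 1:33 AM = 1 h 33 min; span 2 h 39 min; less 60 min break → 1 h 39 min

1 h 39 min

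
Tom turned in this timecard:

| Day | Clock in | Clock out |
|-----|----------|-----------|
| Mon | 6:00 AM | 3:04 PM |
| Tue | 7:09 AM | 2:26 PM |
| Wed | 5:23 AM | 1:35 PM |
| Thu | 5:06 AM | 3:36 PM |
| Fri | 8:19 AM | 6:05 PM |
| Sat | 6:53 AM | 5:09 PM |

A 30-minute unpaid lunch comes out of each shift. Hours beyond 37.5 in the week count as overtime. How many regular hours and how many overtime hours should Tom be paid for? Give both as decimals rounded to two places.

Regular 37.50 hours, overtime 14.58 hours

Mon: 6:00 AM–3:04 PM = 9 h 4 min; less 30 min break → 8 h 34 min
Tue: 7:09 AM–2:26 PM = 7 h 17 min; less 30 min break → 6 h 47 min
Wed: 5:23 AM–1:35 PM = 8 h 12 min; less 30 min break → 7 h 42 min
Thu: 5:06 AM–3:36 PM = 10 h 30 min; less 30 min break → 10 h 0 min
Fri: 8:19 AM–6:05 PM = 9 h 46 min; less 30 min break → 9 h 16 min
Sat: 6:53 AM–5:09 PM = 10 h 16 min; less 30 min break → 9 h 46 min
Total worked: 52 h 5 min = 52.08 h.
Threshold 37.5 h → overtime 14 h 35 min, regular 37 h 30 min.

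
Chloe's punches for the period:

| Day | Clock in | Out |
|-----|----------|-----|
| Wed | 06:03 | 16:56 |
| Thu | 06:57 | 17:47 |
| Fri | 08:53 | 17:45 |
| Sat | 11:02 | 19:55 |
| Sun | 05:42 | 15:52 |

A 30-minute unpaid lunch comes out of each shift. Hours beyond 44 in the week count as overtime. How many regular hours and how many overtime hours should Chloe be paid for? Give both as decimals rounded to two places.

Regular 44.00 hours, overtime 3.13 hours

Wed: 06:03–16:56 = 10 h 53 min; less 30 min break → 10 h 23 min
Thu: 06:57–17:47 = 10 h 50 min; less 30 min break → 10 h 20 min
Fri: 08:53–17:45 = 8 h 52 min; less 30 min break → 8 h 22 min
Sat: 11:02–19:55 = 8 h 53 min; less 30 min break → 8 h 23 min
Sun: 05:42–15:52 = 10 h 10 min; less 30 min break → 9 h 40 min
Total worked: 47 h 8 min = 47.13 h.
Threshold 44 h → overtime 3 h 8 min, regular 44 h 0 min.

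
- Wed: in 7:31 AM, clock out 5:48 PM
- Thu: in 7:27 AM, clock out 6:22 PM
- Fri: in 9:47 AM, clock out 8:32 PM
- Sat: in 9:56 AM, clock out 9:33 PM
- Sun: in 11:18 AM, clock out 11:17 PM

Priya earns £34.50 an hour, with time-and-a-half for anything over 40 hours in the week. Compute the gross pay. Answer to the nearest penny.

Wed: 7:31 AM–5:48 PM = 10 h 17 min
Thu: 7:27 AM–6:22 PM = 10 h 55 min
Fri: 9:47 AM–8:32 PM = 10 h 45 min
Sat: 9:56 AM–9:33 PM = 11 h 37 min
Sun: 11:18 AM–11:17 PM = 11 h 59 min
Total worked: 55 h 33 min = 3333 min.
Regular 40 h 0 min = 2400 min at £34.50/h; overtime 15 h 33 min = 933 min at £51.75/h.
Pay = (2400 × £34.50 + 933 × £51.75) ÷ 60 = £2184.71.

£2184.71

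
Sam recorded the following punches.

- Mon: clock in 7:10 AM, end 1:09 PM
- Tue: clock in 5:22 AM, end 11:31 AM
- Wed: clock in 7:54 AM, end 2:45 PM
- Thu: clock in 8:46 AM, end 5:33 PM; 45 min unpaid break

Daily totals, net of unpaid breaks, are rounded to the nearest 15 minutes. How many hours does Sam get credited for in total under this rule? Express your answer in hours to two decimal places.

27.00 hours

Mon: 7:10 AM–1:09 PM = 5 h 59 min → rounds to 6 h 0 min
Tue: 5:22 AM–11:31 AM = 6 h 9 min → rounds to 6 h 15 min
Wed: 7:54 AM–2:45 PM = 6 h 51 min → rounds to 6 h 45 min
Thu: 8:46 AM–5:33 PM = 8 h 47 min − 45 min = 8 h 2 min → rounds to 8 h 0 min
Total credited: 27 h 0 min.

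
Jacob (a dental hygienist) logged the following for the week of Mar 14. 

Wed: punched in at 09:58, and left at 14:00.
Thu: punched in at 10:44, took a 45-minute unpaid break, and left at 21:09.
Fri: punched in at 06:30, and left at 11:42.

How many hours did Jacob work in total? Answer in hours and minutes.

18 h 54 min

Wed: 09:58–14:00 = 4 h 2 min
Thu: 10:44–21:09 = 10 h 25 min; less 45 min break → 9 h 40 min
Fri: 06:30–11:42 = 5 h 12 min
Total: 4 h 2 min + 9 h 40 min + 5 h 12 min = 18 h 54 min.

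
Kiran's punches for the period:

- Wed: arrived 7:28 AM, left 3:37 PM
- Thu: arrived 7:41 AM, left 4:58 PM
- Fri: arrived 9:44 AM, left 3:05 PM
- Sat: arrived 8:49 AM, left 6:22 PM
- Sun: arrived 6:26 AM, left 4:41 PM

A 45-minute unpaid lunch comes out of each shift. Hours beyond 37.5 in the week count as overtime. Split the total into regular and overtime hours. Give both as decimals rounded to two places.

Regular 37.50 hours, overtime 1.33 hours

Wed: 7:28 AM–3:37 PM = 8 h 9 min; less 45 min break → 7 h 24 min
Thu: 7:41 AM–4:58 PM = 9 h 17 min; less 45 min break → 8 h 32 min
Fri: 9:44 AM–3:05 PM = 5 h 21 min; less 45 min break → 4 h 36 min
Sat: 8:49 AM–6:22 PM = 9 h 33 min; less 45 min break → 8 h 48 min
Sun: 6:26 AM–4:41 PM = 10 h 15 min; less 45 min break → 9 h 30 min
Total worked: 38 h 50 min = 38.83 h.
Threshold 37.5 h → overtime 1 h 20 min, regular 37 h 30 min.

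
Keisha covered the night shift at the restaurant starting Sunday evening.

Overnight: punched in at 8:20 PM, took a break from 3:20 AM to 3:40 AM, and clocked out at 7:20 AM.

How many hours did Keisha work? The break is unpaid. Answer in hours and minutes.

10 h 40 min

Overnight: 8:20 PM → midnight = 3 h 40 min; midnight → 7:20 AM = 7 h 20 min; span 11 h 0 min; less 20 min break → 10 h 40 min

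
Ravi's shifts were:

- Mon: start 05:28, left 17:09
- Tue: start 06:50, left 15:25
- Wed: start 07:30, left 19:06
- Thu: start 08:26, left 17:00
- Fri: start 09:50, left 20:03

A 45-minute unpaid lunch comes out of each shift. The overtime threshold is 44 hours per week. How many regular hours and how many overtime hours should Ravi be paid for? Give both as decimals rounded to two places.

Mon: 05:28–17:09 = 11 h 41 min; less 45 min break → 10 h 56 min
Tue: 06:50–15:25 = 8 h 35 min; less 45 min break → 7 h 50 min
Wed: 07:30–19:06 = 11 h 36 min; less 45 min break → 10 h 51 min
Thu: 08:26–17:00 = 8 h 34 min; less 45 min break → 7 h 49 min
Fri: 09:50–20:03 = 10 h 13 min; less 45 min break → 9 h 28 min
Total worked: 46 h 54 min = 46.90 h.
Threshold 44 h → overtime 2 h 54 min, regular 44 h 0 min.

Regular 44.00 hours, overtime 2.90 hours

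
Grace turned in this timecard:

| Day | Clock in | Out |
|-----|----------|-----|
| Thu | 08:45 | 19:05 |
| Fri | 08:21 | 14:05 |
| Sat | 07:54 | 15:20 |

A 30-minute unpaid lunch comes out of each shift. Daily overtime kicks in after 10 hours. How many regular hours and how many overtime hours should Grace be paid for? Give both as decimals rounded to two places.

Thu: 08:45–19:05 = 10 h 20 min; less 30 min break → 9 h 50 min
Fri: 08:21–14:05 = 5 h 44 min; less 30 min break → 5 h 14 min
Sat: 07:54–15:20 = 7 h 26 min; less 30 min break → 6 h 56 min
Thu reg 9 h 50 min / OT 0 h 0 min; Fri reg 5 h 14 min / OT 0 h 0 min; Sat reg 6 h 56 min / OT 0 h 0 min.
Totals: regular 22 h 0 min, overtime 0 h 0 min.

Regular 22.00 hours, overtime 0.00 hours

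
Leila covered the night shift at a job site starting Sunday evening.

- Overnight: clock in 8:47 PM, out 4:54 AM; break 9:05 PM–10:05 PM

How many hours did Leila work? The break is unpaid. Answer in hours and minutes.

7 h 7 min

Overnight: 8:47 PM → midnight = 3 h 13 min; midnight → 4:54 AM = 4 h 54 min; span 8 h 7 min; less 60 min break → 7 h 7 min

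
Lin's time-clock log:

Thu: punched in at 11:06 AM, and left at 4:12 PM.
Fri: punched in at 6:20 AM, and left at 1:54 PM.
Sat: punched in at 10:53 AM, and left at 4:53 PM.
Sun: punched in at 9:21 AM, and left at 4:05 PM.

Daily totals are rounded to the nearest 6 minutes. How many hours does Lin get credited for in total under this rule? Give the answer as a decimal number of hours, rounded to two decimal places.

Thu: 11:06 AM–4:12 PM = 5 h 6 min → rounds to 5 h 6 min
Fri: 6:20 AM–1:54 PM = 7 h 34 min → rounds to 7 h 36 min
Sat: 10:53 AM–4:53 PM = 6 h 0 min → rounds to 6 h 0 min
Sun: 9:21 AM–4:05 PM = 6 h 44 min → rounds to 6 h 42 min
Total credited: 25 h 24 min.

25.40 hours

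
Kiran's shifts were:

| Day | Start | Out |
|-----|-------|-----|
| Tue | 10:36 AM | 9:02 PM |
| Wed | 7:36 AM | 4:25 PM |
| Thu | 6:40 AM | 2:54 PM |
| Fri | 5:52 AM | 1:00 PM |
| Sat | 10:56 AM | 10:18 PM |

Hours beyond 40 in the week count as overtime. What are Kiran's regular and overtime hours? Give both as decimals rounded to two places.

Regular 40.00 hours, overtime 5.98 hours

Tue: 10:36 AM–9:02 PM = 10 h 26 min
Wed: 7:36 AM–4:25 PM = 8 h 49 min
Thu: 6:40 AM–2:54 PM = 8 h 14 min
Fri: 5:52 AM–1:00 PM = 7 h 8 min
Sat: 10:56 AM–10:18 PM = 11 h 22 min
Total worked: 45 h 59 min = 45.98 h.
Threshold 40 h → overtime 5 h 59 min, regular 40 h 0 min.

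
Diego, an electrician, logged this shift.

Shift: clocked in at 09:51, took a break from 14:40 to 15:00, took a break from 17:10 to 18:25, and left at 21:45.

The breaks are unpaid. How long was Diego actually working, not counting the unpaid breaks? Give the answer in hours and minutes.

Shift: 09:51–21:45 = 11 h 54 min; less 95 min break → 10 h 19 min

10 h 19 min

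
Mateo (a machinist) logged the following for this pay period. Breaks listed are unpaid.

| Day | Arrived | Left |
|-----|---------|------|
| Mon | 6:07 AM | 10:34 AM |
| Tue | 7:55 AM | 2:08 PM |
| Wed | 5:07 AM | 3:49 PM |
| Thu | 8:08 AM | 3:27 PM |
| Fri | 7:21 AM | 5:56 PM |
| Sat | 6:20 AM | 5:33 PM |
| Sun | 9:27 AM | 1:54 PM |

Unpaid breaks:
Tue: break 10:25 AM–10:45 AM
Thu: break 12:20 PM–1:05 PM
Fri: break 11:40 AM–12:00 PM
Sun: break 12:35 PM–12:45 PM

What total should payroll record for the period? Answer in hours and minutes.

53 h 21 min

Mon: 6:07 AM–10:34 AM = 4 h 27 min
Tue: 7:55 AM–2:08 PM = 6 h 13 min; less 20 min break → 5 h 53 min
Wed: 5:07 AM–3:49 PM = 10 h 42 min
Thu: 8:08 AM–3:27 PM = 7 h 19 min; less 45 min break → 6 h 34 min
Fri: 7:21 AM–5:56 PM = 10 h 35 min; less 20 min break → 10 h 15 min
Sat: 6:20 AM–5:33 PM = 11 h 13 min
Sun: 9:27 AM–1:54 PM = 4 h 27 min; less 10 min break → 4 h 17 min
Total: 4 h 27 min + 5 h 53 min + 10 h 42 min + 6 h 34 min + 10 h 15 min + 11 h 13 min + 4 h 17 min = 53 h 21 min.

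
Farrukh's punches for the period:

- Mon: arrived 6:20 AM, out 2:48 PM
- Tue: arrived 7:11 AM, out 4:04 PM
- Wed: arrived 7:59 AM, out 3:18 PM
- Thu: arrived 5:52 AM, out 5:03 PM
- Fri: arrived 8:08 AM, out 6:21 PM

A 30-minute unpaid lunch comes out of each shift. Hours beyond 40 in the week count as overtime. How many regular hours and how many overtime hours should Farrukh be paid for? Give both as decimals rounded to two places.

Mon: 6:20 AM–2:48 PM = 8 h 28 min; less 30 min break → 7 h 58 min
Tue: 7:11 AM–4:04 PM = 8 h 53 min; less 30 min break → 8 h 23 min
Wed: 7:59 AM–3:18 PM = 7 h 19 min; less 30 min break → 6 h 49 min
Thu: 5:52 AM–5:03 PM = 11 h 11 min; less 30 min break → 10 h 41 min
Fri: 8:08 AM–6:21 PM = 10 h 13 min; less 30 min break → 9 h 43 min
Total worked: 43 h 34 min = 43.57 h.
Threshold 40 h → overtime 3 h 34 min, regular 40 h 0 min.

Regular 40.00 hours, overtime 3.57 hours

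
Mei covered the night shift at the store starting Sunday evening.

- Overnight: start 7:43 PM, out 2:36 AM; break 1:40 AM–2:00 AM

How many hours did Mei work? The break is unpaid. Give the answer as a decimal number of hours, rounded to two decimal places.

Overnight: 7:43 PM → midnight = 4 h 17 min; midnight → 2:36 AM = 2 h 36 min; span 6 h 53 min; less 20 min break → 6 h 33 min

6.55 hours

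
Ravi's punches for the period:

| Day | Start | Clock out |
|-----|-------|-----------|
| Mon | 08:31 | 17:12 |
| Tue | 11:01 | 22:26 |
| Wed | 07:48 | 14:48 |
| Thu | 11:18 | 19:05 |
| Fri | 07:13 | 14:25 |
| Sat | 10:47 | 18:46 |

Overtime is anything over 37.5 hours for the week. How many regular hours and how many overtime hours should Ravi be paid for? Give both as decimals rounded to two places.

Mon: 08:31–17:12 = 8 h 41 min
Tue: 11:01–22:26 = 11 h 25 min
Wed: 07:48–14:48 = 7 h 0 min
Thu: 11:18–19:05 = 7 h 47 min
Fri: 07:13–14:25 = 7 h 12 min
Sat: 10:47–18:46 = 7 h 59 min
Total worked: 50 h 4 min = 50.07 h.
Threshold 37.5 h → overtime 12 h 34 min, regular 37 h 30 min.

Regular 37.50 hours, overtime 12.57 hours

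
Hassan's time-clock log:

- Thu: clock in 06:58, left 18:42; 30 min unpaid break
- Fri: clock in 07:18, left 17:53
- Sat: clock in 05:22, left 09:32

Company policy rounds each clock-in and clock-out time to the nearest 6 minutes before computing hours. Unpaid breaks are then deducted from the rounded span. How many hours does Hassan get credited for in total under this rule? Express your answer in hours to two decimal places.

25.90 hours

Thu: in 06:58→07:00, out 18:42→18:42; 11 h 42 min − 30 min = 11 h 12 min
Fri: in 07:18→07:18, out 17:53→17:54; 10 h 36 min
Sat: in 05:22→05:24, out 09:32→09:30; 4 h 6 min
Total credited: 25 h 54 min.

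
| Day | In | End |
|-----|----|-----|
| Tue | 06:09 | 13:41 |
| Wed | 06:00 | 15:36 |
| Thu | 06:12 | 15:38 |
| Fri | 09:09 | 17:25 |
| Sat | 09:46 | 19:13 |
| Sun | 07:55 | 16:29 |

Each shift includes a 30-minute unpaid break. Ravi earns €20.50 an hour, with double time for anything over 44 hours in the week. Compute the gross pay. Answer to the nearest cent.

€1141.85

Tue: 06:09–13:41 = 7 h 32 min; less 30 min break → 7 h 2 min
Wed: 06:00–15:36 = 9 h 36 min; less 30 min break → 9 h 6 min
Thu: 06:12–15:38 = 9 h 26 min; less 30 min break → 8 h 56 min
Fri: 09:09–17:25 = 8 h 16 min; less 30 min break → 7 h 46 min
Sat: 09:46–19:13 = 9 h 27 min; less 30 min break → 8 h 57 min
Sun: 07:55–16:29 = 8 h 34 min; less 30 min break → 8 h 4 min
Total worked: 49 h 51 min = 2991 min.
Regular 44 h 0 min = 2640 min at €20.50/h; overtime 5 h 51 min = 351 min at €41.00/h.
Pay = (2640 × €20.50 + 351 × €41.00) ÷ 60 = €1141.85.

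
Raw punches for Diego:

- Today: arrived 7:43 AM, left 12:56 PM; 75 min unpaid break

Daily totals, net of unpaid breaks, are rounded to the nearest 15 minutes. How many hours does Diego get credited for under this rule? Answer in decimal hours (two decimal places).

Today: 7:43 AM–12:56 PM = 5 h 13 min − 75 min = 3 h 58 min → rounds to 4 h 0 min

4.00 hours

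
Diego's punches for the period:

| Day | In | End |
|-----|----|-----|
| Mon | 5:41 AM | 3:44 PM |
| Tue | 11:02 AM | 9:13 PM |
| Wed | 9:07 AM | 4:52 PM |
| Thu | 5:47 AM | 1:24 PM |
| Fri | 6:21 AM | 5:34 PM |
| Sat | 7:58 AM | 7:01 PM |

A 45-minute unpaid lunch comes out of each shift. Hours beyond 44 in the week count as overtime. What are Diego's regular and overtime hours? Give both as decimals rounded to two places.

Regular 44.00 hours, overtime 9.37 hours

Mon: 5:41 AM–3:44 PM = 10 h 3 min; less 45 min break → 9 h 18 min
Tue: 11:02 AM–9:13 PM = 10 h 11 min; less 45 min break → 9 h 26 min
Wed: 9:07 AM–4:52 PM = 7 h 45 min; less 45 min break → 7 h 0 min
Thu: 5:47 AM–1:24 PM = 7 h 37 min; less 45 min break → 6 h 52 min
Fri: 6:21 AM–5:34 PM = 11 h 13 min; less 45 min break → 10 h 28 min
Sat: 7:58 AM–7:01 PM = 11 h 3 min; less 45 min break → 10 h 18 min
Total worked: 53 h 22 min = 53.37 h.
Threshold 44 h → overtime 9 h 22 min, regular 44 h 0 min.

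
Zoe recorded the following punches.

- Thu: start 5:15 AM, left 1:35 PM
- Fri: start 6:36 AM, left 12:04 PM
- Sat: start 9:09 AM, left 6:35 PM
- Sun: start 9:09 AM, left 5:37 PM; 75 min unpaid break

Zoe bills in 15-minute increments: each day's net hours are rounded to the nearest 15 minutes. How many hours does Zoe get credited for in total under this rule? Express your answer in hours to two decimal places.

30.50 hours

Thu: 5:15 AM–1:35 PM = 8 h 20 min → rounds to 8 h 15 min
Fri: 6:36 AM–12:04 PM = 5 h 28 min → rounds to 5 h 30 min
Sat: 9:09 AM–6:35 PM = 9 h 26 min → rounds to 9 h 30 min
Sun: 9:09 AM–5:37 PM = 8 h 28 min − 75 min = 7 h 13 min → rounds to 7 h 15 min
Total credited: 30 h 30 min.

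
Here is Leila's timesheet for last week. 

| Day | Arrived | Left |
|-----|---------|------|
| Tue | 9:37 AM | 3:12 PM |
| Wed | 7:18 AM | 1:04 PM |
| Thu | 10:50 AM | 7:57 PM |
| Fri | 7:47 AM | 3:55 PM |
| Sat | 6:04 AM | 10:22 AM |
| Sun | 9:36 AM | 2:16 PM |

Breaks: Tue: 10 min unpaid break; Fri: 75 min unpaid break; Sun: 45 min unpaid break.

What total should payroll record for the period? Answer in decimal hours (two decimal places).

Tue: 9:37 AM–3:12 PM = 5 h 35 min; less 10 min break → 5 h 25 min
Wed: 7:18 AM–1:04 PM = 5 h 46 min
Thu: 10:50 AM–7:57 PM = 9 h 7 min
Fri: 7:47 AM–3:55 PM = 8 h 8 min; less 75 min break → 6 h 53 min
Sat: 6:04 AM–10:22 AM = 4 h 18 min
Sun: 9:36 AM–2:16 PM = 4 h 40 min; less 45 min break → 3 h 55 min
Total: 5 h 25 min + 5 h 46 min + 9 h 7 min + 6 h 53 min + 4 h 18 min + 3 h 55 min = 35 h 24 min.

35.40 hours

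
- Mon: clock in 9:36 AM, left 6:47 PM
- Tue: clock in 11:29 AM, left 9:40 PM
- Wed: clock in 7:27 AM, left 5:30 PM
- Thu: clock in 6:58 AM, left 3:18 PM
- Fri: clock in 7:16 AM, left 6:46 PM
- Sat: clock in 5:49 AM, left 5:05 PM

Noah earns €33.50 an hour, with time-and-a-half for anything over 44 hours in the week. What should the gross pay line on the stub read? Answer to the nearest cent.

Mon: 9:36 AM–6:47 PM = 9 h 11 min
Tue: 11:29 AM–9:40 PM = 10 h 11 min
Wed: 7:27 AM–5:30 PM = 10 h 3 min
Thu: 6:58 AM–3:18 PM = 8 h 20 min
Fri: 7:16 AM–6:46 PM = 11 h 30 min
Sat: 5:49 AM–5:05 PM = 11 h 16 min
Total worked: 60 h 31 min = 3631 min.
Regular 44 h 0 min = 2640 min at €33.50/h; overtime 16 h 31 min = 991 min at €50.25/h.
Pay = (2640 × €33.50 + 991 × €50.25) ÷ 60 = €2303.96.

€2303.96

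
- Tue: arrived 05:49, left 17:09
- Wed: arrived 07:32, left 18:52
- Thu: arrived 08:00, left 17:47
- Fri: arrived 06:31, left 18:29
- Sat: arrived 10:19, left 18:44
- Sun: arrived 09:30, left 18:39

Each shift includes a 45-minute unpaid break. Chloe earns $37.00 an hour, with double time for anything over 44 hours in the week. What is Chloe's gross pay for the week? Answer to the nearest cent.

$2625.77

Tue: 05:49–17:09 = 11 h 20 min; less 45 min break → 10 h 35 min
Wed: 07:32–18:52 = 11 h 20 min; less 45 min break → 10 h 35 min
Thu: 08:00–17:47 = 9 h 47 min; less 45 min break → 9 h 2 min
Fri: 06:31–18:29 = 11 h 58 min; less 45 min break → 11 h 13 min
Sat: 10:19–18:44 = 8 h 25 min; less 45 min break → 7 h 40 min
Sun: 09:30–18:39 = 9 h 9 min; less 45 min break → 8 h 24 min
Total worked: 57 h 29 min = 3449 min.
Regular 44 h 0 min = 2640 min at $37.00/h; overtime 13 h 29 min = 809 min at $74.00/h.
Pay = (2640 × $37.00 + 809 × $74.00) ÷ 60 = $2625.77.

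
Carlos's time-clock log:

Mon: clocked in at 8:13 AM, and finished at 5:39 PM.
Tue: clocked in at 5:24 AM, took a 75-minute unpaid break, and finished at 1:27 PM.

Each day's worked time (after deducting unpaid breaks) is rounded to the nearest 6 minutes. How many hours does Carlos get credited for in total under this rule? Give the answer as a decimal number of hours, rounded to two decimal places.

16.20 hours

Mon: 8:13 AM–5:39 PM = 9 h 26 min → rounds to 9 h 24 min
Tue: 5:24 AM–1:27 PM = 8 h 3 min − 75 min = 6 h 48 min → rounds to 6 h 48 min
Total credited: 16 h 12 min.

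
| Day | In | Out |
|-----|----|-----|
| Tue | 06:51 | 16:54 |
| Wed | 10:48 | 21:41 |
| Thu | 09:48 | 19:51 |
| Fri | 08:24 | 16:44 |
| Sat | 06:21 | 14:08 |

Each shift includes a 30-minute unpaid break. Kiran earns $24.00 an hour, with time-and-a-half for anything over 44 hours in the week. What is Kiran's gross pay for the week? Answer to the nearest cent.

Tue: 06:51–16:54 = 10 h 3 min; less 30 min break → 9 h 33 min
Wed: 10:48–21:41 = 10 h 53 min; less 30 min break → 10 h 23 min
Thu: 09:48–19:51 = 10 h 3 min; less 30 min break → 9 h 33 min
Fri: 08:24–16:44 = 8 h 20 min; less 30 min break → 7 h 50 min
Sat: 06:21–14:08 = 7 h 47 min; less 30 min break → 7 h 17 min
Total worked: 44 h 36 min = 2676 min.
Regular 44 h 0 min = 2640 min at $24.00/h; overtime 0 h 36 min = 36 min at $36.00/h.
Pay = (2640 × $24.00 + 36 × $36.00) ÷ 60 = $1077.60.

$1077.60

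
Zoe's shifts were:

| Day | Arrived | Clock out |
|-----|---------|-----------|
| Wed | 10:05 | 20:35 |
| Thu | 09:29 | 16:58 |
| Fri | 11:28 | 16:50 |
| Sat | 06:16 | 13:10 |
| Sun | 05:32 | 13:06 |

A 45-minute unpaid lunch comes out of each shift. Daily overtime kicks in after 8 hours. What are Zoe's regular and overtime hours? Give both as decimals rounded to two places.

Regular 32.32 hours, overtime 1.75 hours

Wed: 10:05–20:35 = 10 h 30 min; less 45 min break → 9 h 45 min
Thu: 09:29–16:58 = 7 h 29 min; less 45 min break → 6 h 44 min
Fri: 11:28–16:50 = 5 h 22 min; less 45 min break → 4 h 37 min
Sat: 06:16–13:10 = 6 h 54 min; less 45 min break → 6 h 9 min
Sun: 05:32–13:06 = 7 h 34 min; less 45 min break → 6 h 49 min
Wed reg 8 h 0 min / OT 1 h 45 min; Thu reg 6 h 44 min / OT 0 h 0 min; Fri reg 4 h 37 min / OT 0 h 0 min; Sat reg 6 h 9 min / OT 0 h 0 min; Sun reg 6 h 49 min / OT 0 h 0 min.
Totals: regular 32 h 19 min, overtime 1 h 45 min.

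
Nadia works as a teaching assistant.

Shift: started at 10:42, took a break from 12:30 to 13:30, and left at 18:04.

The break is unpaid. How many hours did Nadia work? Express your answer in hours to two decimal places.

6.37 hours

Shift: 10:42–18:04 = 7 h 22 min; less 60 min break → 6 h 22 min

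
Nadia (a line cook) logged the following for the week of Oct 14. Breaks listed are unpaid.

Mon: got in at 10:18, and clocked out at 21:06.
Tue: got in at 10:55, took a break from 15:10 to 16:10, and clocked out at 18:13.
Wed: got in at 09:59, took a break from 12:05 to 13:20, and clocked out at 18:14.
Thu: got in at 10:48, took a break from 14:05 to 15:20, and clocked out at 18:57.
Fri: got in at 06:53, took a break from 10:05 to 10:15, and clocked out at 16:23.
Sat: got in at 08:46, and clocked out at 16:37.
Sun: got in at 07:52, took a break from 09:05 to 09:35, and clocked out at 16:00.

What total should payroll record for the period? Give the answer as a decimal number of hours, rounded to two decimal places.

Mon: 10:18–21:06 = 10 h 48 min
Tue: 10:55–18:13 = 7 h 18 min; less 60 min break → 6 h 18 min
Wed: 09:59–18:14 = 8 h 15 min; less 75 min break → 7 h 0 min
Thu: 10:48–18:57 = 8 h 9 min; less 75 min break → 6 h 54 min
Fri: 06:53–16:23 = 9 h 30 min; less 10 min break → 9 h 20 min
Sat: 08:46–16:37 = 7 h 51 min
Sun: 07:52–16:00 = 8 h 8 min; less 30 min break → 7 h 38 min
Total: 10 h 48 min + 6 h 18 min + 7 h 0 min + 6 h 54 min + 9 h 20 min + 7 h 51 min + 7 h 38 min = 55 h 49 min.

55.82 hours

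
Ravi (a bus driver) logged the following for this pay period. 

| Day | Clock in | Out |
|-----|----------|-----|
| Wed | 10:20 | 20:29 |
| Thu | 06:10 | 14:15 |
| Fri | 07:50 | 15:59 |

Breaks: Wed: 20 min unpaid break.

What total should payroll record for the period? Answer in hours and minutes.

Wed: 10:20–20:29 = 10 h 9 min; less 20 min break → 9 h 49 min
Thu: 06:10–14:15 = 8 h 5 min
Fri: 07:50–15:59 = 8 h 9 min
Total: 9 h 49 min + 8 h 5 min + 8 h 9 min = 26 h 3 min.

26 h 3 min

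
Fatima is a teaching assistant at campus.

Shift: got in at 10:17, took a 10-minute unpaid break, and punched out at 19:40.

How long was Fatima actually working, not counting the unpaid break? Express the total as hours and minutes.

Shift: 10:17–19:40 = 9 h 23 min; less 10 min break → 9 h 13 min

9 h 13 min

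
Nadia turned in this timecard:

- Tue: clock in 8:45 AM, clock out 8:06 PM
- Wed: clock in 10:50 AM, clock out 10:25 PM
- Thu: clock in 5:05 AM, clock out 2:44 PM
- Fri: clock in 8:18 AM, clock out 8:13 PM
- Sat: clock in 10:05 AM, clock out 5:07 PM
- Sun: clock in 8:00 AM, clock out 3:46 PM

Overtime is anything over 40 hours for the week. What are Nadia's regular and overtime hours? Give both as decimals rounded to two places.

Tue: 8:45 AM–8:06 PM = 11 h 21 min
Wed: 10:50 AM–10:25 PM = 11 h 35 min
Thu: 5:05 AM–2:44 PM = 9 h 39 min
Fri: 8:18 AM–8:13 PM = 11 h 55 min
Sat: 10:05 AM–5:07 PM = 7 h 2 min
Sun: 8:00 AM–3:46 PM = 7 h 46 min
Total worked: 59 h 18 min = 59.30 h.
Threshold 40 h → overtime 19 h 18 min, regular 40 h 0 min.

Regular 40.00 hours, overtime 19.30 hours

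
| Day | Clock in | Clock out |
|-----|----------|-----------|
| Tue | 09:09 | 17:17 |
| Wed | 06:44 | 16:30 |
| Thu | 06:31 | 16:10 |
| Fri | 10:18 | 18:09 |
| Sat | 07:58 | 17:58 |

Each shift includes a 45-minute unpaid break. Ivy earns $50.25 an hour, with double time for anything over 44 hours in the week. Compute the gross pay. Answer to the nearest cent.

$2092.91

Tue: 09:09–17:17 = 8 h 8 min; less 45 min break → 7 h 23 min
Wed: 06:44–16:30 = 9 h 46 min; less 45 min break → 9 h 1 min
Thu: 06:31–16:10 = 9 h 39 min; less 45 min break → 8 h 54 min
Fri: 10:18–18:09 = 7 h 51 min; less 45 min break → 7 h 6 min
Sat: 07:58–17:58 = 10 h 0 min; less 45 min break → 9 h 15 min
Total worked: 41 h 39 min = 2499 min.
Regular 41 h 39 min = 2499 min at $50.25/h; overtime 0 h 0 min = 0 min at $100.50/h.
Pay = (2499 × $50.25 + 0 × $100.50) ÷ 60 = $2092.91.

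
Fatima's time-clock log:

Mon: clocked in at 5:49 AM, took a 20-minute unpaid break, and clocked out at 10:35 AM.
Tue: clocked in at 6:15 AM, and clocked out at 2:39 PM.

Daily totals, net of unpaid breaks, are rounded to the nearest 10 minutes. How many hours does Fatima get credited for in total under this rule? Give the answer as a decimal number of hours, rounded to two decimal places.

Mon: 5:49 AM–10:35 AM = 4 h 46 min − 20 min = 4 h 26 min → rounds to 4 h 30 min
Tue: 6:15 AM–2:39 PM = 8 h 24 min → rounds to 8 h 20 min
Total credited: 12 h 50 min.

12.83 hours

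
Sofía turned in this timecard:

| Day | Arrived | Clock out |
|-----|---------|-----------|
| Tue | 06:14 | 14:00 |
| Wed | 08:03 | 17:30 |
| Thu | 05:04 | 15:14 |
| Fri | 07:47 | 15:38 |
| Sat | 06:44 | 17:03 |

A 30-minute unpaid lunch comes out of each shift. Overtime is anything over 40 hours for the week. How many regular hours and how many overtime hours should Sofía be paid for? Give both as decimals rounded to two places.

Regular 40.00 hours, overtime 3.05 hours

Tue: 06:14–14:00 = 7 h 46 min; less 30 min break → 7 h 16 min
Wed: 08:03–17:30 = 9 h 27 min; less 30 min break → 8 h 57 min
Thu: 05:04–15:14 = 10 h 10 min; less 30 min break → 9 h 40 min
Fri: 07:47–15:38 = 7 h 51 min; less 30 min break → 7 h 21 min
Sat: 06:44–17:03 = 10 h 19 min; less 30 min break → 9 h 49 min
Total worked: 43 h 3 min = 43.05 h.
Threshold 40 h → overtime 3 h 3 min, regular 40 h 0 min.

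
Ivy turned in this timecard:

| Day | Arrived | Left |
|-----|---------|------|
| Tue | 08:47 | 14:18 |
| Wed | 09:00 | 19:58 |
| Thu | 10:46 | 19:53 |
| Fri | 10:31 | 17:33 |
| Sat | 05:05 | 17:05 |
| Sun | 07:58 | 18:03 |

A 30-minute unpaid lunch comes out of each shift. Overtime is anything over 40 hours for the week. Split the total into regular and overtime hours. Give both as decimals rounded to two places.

Regular 40.00 hours, overtime 11.72 hours

Tue: 08:47–14:18 = 5 h 31 min; less 30 min break → 5 h 1 min
Wed: 09:00–19:58 = 10 h 58 min; less 30 min break → 10 h 28 min
Thu: 10:46–19:53 = 9 h 7 min; less 30 min break → 8 h 37 min
Fri: 10:31–17:33 = 7 h 2 min; less 30 min break → 6 h 32 min
Sat: 05:05–17:05 = 12 h 0 min; less 30 min break → 11 h 30 min
Sun: 07:58–18:03 = 10 h 5 min; less 30 min break → 9 h 35 min
Total worked: 51 h 43 min = 51.72 h.
Threshold 40 h → overtime 11 h 43 min, regular 40 h 0 min.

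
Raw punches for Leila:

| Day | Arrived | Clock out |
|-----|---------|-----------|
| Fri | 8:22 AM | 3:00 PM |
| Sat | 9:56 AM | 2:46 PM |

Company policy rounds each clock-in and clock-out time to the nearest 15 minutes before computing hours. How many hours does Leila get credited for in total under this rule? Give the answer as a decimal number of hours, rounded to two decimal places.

11.50 hours

Fri: in 8:22 AM→8:15 AM, out 3:00 PM→3:00 PM; 6 h 45 min
Sat: in 9:56 AM→10:00 AM, out 2:46 PM→2:45 PM; 4 h 45 min
Total credited: 11 h 30 min.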